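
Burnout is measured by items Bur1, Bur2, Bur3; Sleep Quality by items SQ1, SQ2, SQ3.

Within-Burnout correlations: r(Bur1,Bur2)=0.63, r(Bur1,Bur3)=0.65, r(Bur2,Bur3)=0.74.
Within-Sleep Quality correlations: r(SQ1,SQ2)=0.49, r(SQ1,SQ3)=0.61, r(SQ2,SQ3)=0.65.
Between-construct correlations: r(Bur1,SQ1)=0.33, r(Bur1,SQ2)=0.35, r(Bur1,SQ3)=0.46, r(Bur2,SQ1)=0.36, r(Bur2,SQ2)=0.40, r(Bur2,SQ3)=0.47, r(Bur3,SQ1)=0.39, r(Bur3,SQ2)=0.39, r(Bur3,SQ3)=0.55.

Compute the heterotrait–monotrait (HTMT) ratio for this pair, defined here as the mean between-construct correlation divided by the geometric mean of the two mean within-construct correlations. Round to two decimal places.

Mean between = 3.70/9 = 0.4111.
Mean within-Bur = 2.02/3 = 0.6733; mean within-SQ = 1.75/3 = 0.5833.
Geometric mean = √(0.6733 × 0.5833) = 0.6267.
HTMT = 0.4111 / 0.6267 = 0.66.

0.66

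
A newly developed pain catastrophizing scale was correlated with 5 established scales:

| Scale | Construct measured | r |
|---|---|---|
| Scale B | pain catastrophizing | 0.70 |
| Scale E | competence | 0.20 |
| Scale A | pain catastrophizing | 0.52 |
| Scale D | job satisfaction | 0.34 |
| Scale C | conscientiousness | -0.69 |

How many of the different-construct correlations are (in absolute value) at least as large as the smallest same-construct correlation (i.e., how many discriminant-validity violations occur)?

Convergent (same construct = pain catastrophizing): Scale B, Scale A.
Smallest convergent = 0.52. Discriminant |r|: 0.20, 0.34, 0.69; count ≥ 0.52 → 1.

1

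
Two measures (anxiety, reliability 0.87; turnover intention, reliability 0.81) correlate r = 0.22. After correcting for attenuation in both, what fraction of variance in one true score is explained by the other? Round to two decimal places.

0.07

Disattenuated r = 0.22 / √(0.87 × 0.81) = 0.22 / 0.8395 = 0.2621.
Shared true-score variance = 0.2621² = 0.0687 ≈ 0.07.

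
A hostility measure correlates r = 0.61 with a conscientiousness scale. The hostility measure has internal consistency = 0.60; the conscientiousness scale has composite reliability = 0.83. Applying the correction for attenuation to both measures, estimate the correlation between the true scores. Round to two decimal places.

0.86

r_true = r_obs / √(r_xx · r_yy) = 0.61 / √(0.60 × 0.83) = 0.61 / √0.4980 = 0.61 / 0.7057 ≈ 0.86.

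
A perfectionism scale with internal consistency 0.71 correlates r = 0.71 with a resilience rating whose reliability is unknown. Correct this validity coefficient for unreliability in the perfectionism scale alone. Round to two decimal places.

Single correction: r_c = r_obs / √r_xx = 0.71 / √0.71 = 0.71 / 0.8426 ≈ 0.84.

0.84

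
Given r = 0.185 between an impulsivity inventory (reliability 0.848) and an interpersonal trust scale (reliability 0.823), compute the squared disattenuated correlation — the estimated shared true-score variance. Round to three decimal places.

0.049

Disattenuated r = 0.185 / √(0.848 × 0.823) = 0.185 / 0.8354 = 0.2215.
Shared true-score variance = 0.2215² = 0.0491 ≈ 0.049.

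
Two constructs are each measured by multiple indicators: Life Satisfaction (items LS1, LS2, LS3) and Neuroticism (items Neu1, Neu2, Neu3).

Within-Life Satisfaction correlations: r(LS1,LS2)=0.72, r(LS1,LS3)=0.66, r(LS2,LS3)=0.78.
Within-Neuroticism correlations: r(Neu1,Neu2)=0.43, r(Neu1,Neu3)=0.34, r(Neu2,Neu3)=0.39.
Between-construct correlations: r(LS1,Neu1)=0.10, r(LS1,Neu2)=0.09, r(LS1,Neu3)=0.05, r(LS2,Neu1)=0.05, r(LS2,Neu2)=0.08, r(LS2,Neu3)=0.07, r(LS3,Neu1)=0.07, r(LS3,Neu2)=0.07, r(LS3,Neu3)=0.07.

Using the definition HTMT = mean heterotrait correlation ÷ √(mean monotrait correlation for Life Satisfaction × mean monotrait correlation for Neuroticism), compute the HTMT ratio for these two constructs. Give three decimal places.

0.137

Between-construct mean = 0.65/9 = 0.0722.
Mean within-LS = 2.16/3 = 0.7200; mean within-Neu = 1.16/3 = 0.3867.
Geometric mean = √(0.7200 × 0.3867) = 0.5277.
HTMT = 0.0722 / 0.5277 = 0.137.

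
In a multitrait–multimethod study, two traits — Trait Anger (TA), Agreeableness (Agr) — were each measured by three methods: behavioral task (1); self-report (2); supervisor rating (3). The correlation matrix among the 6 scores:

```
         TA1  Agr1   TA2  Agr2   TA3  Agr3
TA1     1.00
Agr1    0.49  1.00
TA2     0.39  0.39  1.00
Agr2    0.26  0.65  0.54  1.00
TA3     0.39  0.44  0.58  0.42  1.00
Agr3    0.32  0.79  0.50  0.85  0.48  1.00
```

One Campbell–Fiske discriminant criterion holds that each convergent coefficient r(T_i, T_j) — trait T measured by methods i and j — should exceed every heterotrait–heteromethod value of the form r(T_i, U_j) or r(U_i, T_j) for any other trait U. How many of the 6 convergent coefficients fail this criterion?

Convergent coefficients and their comparison sets:
TA (methods 1·2): 0.39 vs {0.26, 0.39} → fail.
TA (methods 1·3): 0.39 vs {0.32, 0.44} → fail.
TA (methods 2·3): 0.58 vs {0.50, 0.42} → pass.
Agr (methods 1·2): 0.65 vs {0.39, 0.26} → pass.
Agr (methods 1·3): 0.79 vs {0.44, 0.32} → pass.
Agr (methods 2·3): 0.85 vs {0.42, 0.50} → pass.
2 of 6 fail.

2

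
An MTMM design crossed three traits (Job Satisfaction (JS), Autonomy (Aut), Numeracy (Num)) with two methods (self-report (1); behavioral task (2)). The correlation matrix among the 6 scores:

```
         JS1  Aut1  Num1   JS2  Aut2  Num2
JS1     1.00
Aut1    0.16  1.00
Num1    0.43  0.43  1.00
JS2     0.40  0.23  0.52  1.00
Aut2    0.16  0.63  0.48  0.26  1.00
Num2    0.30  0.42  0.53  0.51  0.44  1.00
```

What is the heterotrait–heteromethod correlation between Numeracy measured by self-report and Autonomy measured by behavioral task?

Different traits and methods: r(Num1, Aut2) = 0.48.

0.48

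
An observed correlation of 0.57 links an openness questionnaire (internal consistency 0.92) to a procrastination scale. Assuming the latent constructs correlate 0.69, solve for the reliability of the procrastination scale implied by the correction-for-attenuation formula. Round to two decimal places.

r_true = r_obs / √(r_xx · r_yy) ⇒ 0.69 = 0.57 / √(0.92 · r_yy).
√(0.92 · r_yy) = 0.57 / 0.69 = 0.8261; 0.92 · r_yy = 0.6824; r_yy = 0.6824 / 0.92 ≈ 0.74.

0.74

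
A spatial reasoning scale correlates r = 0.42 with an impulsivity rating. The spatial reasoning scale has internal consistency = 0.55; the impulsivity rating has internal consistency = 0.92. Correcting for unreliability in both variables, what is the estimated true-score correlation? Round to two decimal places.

r_true = r_obs / √(r_xx · r_yy) = 0.42 / √(0.55 × 0.92) = 0.42 / √0.5060 = 0.42 / 0.7113 ≈ 0.59.

0.59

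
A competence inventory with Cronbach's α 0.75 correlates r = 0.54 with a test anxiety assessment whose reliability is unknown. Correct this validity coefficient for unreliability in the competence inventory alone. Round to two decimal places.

Single correction: r_c = r_obs / √r_xx = 0.54 / √0.75 = 0.54 / 0.8660 ≈ 0.62.

0.62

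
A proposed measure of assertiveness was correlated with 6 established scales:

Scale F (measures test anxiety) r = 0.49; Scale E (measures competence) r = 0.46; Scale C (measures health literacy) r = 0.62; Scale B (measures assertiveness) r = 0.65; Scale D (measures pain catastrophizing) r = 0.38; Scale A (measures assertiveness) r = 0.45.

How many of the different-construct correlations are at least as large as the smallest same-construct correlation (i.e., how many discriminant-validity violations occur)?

3

Convergent (same construct = assertiveness): Scale B, Scale A.
Smallest convergent = 0.45. Discriminant values: 0.49, 0.46, 0.62, 0.38; count ≥ 0.45 → 3.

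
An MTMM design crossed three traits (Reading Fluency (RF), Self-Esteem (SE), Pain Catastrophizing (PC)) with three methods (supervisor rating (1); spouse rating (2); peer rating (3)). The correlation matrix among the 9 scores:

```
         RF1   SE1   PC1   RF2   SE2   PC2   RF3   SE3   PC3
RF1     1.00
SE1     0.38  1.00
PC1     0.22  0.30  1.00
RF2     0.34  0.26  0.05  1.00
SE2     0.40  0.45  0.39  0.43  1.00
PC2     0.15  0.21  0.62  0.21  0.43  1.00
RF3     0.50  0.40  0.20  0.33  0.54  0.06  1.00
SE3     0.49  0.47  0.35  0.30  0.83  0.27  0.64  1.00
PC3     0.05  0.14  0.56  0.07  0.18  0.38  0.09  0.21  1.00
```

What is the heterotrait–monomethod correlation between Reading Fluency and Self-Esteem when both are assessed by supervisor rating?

0.38

Different traits, same method: r(RF1, SE1) = 0.38.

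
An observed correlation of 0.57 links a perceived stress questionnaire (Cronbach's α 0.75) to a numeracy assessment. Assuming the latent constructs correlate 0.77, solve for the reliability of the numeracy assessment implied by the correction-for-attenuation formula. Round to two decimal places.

r_true = r_obs / √(r_xx · r_yy) ⇒ 0.77 = 0.57 / √(0.75 · r_yy).
√(0.75 · r_yy) = 0.57 / 0.77 = 0.7403; 0.75 · r_yy = 0.5480; r_yy = 0.5480 / 0.75 ≈ 0.73.

0.73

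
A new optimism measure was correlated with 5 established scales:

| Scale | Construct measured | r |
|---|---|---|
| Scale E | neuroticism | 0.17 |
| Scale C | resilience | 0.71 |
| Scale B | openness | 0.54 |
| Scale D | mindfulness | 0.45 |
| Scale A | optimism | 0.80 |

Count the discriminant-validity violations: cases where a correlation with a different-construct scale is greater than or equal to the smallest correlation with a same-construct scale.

0

Convergent (same construct = optimism): Scale A.
Smallest convergent = 0.80. Discriminant values: 0.17, 0.71, 0.54, 0.45; count ≥ 0.80 → 0.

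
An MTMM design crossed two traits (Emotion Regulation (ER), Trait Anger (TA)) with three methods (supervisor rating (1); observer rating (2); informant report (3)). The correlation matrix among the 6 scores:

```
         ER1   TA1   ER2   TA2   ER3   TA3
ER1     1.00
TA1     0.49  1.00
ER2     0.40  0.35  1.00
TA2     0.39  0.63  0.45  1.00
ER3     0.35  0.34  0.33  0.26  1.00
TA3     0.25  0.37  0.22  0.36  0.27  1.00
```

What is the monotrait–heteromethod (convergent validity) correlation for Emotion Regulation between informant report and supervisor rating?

0.35

Same trait (ER), different methods: r(ER3, ER1) = 0.35.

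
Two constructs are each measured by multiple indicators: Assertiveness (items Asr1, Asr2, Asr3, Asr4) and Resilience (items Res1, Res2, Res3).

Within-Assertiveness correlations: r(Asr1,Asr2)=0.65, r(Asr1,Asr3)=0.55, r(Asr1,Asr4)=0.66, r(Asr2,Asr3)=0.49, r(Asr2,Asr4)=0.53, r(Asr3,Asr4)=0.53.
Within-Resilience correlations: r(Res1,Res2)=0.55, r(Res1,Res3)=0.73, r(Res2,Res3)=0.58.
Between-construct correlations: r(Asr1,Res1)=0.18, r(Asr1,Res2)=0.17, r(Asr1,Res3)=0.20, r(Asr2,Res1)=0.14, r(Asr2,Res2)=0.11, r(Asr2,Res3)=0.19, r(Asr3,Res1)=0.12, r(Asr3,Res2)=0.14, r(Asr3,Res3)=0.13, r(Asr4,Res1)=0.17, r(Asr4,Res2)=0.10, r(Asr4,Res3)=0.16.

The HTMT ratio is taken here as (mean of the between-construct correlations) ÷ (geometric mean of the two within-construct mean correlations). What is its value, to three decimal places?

0.254

Between-construct mean = 1.81/12 = 0.1508.
Mean within-Asr = 3.41/6 = 0.5683; mean within-Res = 1.86/3 = 0.6200.
Geometric mean = √(0.5683 × 0.6200) = 0.5936.
HTMT = 0.1508 / 0.5936 = 0.254.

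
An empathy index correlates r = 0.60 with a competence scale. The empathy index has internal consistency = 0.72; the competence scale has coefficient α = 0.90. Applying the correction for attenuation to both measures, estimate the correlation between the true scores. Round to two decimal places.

r_true = r_obs / √(r_xx · r_yy) = 0.60 / √(0.72 × 0.90) = 0.60 / √0.6480 = 0.60 / 0.8050 ≈ 0.75.

0.75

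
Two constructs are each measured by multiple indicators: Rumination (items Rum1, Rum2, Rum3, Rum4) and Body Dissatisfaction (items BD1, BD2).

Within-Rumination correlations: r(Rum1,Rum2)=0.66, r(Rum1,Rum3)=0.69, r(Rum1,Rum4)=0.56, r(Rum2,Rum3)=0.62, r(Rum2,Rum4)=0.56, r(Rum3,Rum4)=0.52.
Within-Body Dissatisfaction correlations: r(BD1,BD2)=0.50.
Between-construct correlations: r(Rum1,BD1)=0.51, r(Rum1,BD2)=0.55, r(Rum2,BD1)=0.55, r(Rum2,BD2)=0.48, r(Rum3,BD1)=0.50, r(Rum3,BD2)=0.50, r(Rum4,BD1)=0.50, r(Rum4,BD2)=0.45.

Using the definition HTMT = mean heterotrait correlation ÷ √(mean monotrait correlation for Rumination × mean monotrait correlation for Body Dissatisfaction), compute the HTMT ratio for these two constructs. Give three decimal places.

0.921

Between-construct mean = 4.04/8 = 0.5050.
Mean within-Rum = 3.61/6 = 0.6017; mean within-BD = 0.50/1 = 0.5000.
Geometric mean = √(0.6017 × 0.5000) = 0.5485.
HTMT = 0.5050 / 0.5485 = 0.921.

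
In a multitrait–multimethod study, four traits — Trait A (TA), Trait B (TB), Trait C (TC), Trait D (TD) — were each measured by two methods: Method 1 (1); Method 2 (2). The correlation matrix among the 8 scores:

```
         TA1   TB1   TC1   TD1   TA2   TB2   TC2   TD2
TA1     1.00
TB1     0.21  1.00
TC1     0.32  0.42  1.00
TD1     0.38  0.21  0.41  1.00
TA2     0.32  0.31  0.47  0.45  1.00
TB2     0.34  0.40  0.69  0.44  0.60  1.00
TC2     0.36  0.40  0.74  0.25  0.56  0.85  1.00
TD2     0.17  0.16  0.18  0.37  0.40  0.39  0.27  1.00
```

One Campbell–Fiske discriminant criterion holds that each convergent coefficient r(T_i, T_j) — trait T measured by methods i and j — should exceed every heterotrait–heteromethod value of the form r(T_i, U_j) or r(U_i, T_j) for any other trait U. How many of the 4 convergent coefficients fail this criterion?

Convergent coefficients and their comparison sets:
TA (methods 1·2): 0.32 vs {0.34, 0.31, 0.36, 0.47, 0.17, 0.45} → fail.
TB (methods 1·2): 0.40 vs {0.31, 0.34, 0.40, 0.69, 0.16, 0.44} → fail.
TC (methods 1·2): 0.74 vs {0.47, 0.36, 0.69, 0.40, 0.18, 0.25} → pass.
TD (methods 1·2): 0.37 vs {0.45, 0.17, 0.44, 0.16, 0.25, 0.18} → fail.
3 of 4 fail.

3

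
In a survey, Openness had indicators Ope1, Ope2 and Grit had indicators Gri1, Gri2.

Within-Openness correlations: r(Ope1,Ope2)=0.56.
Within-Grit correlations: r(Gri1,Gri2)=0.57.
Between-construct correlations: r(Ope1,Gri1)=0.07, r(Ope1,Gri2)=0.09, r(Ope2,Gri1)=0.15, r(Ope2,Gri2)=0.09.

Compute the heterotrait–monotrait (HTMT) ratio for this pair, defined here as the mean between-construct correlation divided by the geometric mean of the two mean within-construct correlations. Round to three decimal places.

Between-construct mean = 0.40/4 = 0.1000.
Mean within-Ope = 0.56/1 = 0.5600; mean within-Gri = 0.57/1 = 0.5700.
Geometric mean = √(0.5600 × 0.5700) = 0.5650.
HTMT = 0.1000 / 0.5650 = 0.177.

0.177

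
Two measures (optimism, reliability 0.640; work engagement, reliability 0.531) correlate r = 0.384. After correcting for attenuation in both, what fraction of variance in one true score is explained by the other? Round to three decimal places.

0.434

Disattenuated r = 0.384 / √(0.640 × 0.531) = 0.384 / 0.5830 = 0.6587.
Shared true-score variance = 0.6587² = 0.4339 ≈ 0.434.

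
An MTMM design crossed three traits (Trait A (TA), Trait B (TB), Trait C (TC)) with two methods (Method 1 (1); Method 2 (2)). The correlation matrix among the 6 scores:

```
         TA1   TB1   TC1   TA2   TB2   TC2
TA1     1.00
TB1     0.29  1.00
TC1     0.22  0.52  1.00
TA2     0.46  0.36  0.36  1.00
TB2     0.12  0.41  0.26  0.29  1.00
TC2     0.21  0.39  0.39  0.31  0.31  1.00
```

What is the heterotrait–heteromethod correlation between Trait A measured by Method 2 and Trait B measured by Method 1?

Different traits and methods: r(TA2, TB1) = 0.36.

0.36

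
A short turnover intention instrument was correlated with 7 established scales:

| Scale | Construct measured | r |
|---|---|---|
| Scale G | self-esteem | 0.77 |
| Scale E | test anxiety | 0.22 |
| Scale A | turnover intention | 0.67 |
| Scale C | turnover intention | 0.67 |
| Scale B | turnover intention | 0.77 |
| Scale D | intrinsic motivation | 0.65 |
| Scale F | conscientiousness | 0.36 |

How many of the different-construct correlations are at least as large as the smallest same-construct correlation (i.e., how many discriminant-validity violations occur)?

1

Convergent (same construct = turnover intention): Scale A, Scale C, Scale B.
Smallest convergent = 0.67. Discriminant values: 0.77, 0.22, 0.65, 0.36; count ≥ 0.67 → 1.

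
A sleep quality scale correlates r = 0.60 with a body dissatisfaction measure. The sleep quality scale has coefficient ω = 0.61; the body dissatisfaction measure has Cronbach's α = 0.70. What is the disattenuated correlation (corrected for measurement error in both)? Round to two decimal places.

r_true = r_obs / √(r_xx · r_yy) = 0.60 / √(0.61 × 0.70) = 0.60 / √0.4270 = 0.60 / 0.6535 ≈ 0.92.

0.92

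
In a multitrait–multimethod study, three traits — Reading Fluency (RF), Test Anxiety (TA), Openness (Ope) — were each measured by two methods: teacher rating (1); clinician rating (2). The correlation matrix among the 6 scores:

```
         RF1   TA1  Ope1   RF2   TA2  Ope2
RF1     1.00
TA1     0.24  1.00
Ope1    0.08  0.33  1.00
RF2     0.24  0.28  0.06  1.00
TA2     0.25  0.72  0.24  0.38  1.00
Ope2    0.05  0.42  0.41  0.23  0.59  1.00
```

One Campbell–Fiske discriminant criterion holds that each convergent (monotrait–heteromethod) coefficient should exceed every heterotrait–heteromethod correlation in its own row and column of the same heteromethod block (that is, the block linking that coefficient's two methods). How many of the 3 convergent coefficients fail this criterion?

2

Convergent coefficients and their comparison sets:
RF (methods 1·2): 0.24 vs {0.25, 0.28, 0.05, 0.06} → fail.
TA (methods 1·2): 0.72 vs {0.28, 0.25, 0.42, 0.24} → pass.
Ope (methods 1·2): 0.41 vs {0.06, 0.05, 0.24, 0.42} → fail.
2 of 3 fail.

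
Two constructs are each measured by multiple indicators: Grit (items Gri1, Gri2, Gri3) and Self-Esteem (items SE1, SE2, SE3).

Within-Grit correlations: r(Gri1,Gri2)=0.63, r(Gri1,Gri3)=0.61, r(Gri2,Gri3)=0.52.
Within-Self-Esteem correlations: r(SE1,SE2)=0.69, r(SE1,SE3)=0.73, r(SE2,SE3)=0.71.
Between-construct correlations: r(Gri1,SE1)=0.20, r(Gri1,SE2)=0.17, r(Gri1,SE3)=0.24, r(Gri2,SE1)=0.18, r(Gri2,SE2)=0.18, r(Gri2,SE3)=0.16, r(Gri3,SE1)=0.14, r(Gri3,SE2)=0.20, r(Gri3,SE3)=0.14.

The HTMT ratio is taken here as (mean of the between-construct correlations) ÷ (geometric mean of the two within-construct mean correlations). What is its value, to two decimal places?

0.28

Mean heterotrait r = 1.61/9 = 0.1789.
Mean within-Gri = 1.76/3 = 0.5867; mean within-SE = 2.13/3 = 0.7100.
Geometric mean = √(0.5867 × 0.7100) = 0.6454.
HTMT = 0.1789 / 0.6454 = 0.28.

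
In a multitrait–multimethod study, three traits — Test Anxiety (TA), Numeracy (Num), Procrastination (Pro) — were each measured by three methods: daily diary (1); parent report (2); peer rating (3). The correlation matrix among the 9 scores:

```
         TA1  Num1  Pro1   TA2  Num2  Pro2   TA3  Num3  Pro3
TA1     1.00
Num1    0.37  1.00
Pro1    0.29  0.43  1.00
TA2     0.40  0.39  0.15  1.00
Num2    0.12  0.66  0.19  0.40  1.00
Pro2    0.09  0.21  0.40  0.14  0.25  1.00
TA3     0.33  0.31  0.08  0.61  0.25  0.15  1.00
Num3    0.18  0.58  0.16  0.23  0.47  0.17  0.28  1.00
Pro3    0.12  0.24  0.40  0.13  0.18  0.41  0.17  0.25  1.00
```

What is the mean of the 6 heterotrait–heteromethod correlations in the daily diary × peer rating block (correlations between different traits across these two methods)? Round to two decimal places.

HTHM values (method 1 × method 3): 0.18, 0.12, 0.31, 0.24, 0.08, 0.16; mean = 1.09/6 = 0.18.

0.18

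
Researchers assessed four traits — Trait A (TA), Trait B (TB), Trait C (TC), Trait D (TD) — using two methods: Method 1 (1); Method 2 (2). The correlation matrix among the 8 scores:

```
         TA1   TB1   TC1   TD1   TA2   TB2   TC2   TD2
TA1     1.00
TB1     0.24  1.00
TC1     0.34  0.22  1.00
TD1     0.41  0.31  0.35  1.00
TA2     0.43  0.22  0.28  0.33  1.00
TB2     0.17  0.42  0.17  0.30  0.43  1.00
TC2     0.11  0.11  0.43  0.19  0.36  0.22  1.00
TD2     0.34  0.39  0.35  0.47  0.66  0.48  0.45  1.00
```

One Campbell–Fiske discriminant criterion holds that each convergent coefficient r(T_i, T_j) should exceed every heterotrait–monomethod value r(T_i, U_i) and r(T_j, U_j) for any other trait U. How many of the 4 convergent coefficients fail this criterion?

4

Each convergent coefficient versus the relevant comparison correlations:
TA (methods 1·2): 0.43 vs {0.24, 0.43, 0.34, 0.36, 0.41, 0.66} → fail.
TB (methods 1·2): 0.42 vs {0.24, 0.43, 0.22, 0.22, 0.31, 0.48} → fail.
TC (methods 1·2): 0.43 vs {0.34, 0.36, 0.22, 0.22, 0.35, 0.45} → fail.
TD (methods 1·2): 0.47 vs {0.41, 0.66, 0.31, 0.48, 0.35, 0.45} → fail.
4 of 4 fail.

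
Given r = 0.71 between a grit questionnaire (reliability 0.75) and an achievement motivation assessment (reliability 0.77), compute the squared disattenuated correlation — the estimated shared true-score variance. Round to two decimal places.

0.87

Disattenuated r = 0.71 / √(0.75 × 0.77) = 0.71 / 0.7599 = 0.9343.
Shared true-score variance = 0.9343² = 0.8729 ≈ 0.87.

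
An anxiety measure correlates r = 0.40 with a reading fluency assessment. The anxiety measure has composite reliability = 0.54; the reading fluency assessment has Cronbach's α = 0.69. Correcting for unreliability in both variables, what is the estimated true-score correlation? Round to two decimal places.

0.66

r_true = r_obs / √(r_xx · r_yy) = 0.40 / √(0.54 × 0.69) = 0.40 / √0.3726 = 0.40 / 0.6104 ≈ 0.66.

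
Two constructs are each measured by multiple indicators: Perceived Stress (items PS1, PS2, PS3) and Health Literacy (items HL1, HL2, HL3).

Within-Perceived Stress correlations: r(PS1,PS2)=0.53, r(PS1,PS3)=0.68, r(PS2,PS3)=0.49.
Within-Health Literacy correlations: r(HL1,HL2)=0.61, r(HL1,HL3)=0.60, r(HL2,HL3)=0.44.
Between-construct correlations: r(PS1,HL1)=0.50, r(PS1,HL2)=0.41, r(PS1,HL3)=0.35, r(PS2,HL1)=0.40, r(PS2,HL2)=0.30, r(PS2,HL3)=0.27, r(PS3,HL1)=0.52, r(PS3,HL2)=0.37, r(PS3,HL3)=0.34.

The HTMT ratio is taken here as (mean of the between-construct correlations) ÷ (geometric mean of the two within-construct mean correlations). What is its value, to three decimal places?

Mean between = 3.46/9 = 0.3844.
Mean within-PS = 1.70/3 = 0.5667; mean within-HL = 1.65/3 = 0.5500.
Geometric mean = √(0.5667 × 0.5500) = 0.5583.
HTMT = 0.3844 / 0.5583 = 0.689.

0.689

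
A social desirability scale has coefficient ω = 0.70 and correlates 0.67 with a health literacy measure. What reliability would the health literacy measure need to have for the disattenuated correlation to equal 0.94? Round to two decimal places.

0.73

r_true = r_obs / √(r_xx · r_yy) ⇒ 0.94 = 0.67 / √(0.70 · r_yy).
√(0.70 · r_yy) = 0.67 / 0.94 = 0.7128; 0.70 · r_yy = 0.5081; r_yy = 0.5081 / 0.70 ≈ 0.73.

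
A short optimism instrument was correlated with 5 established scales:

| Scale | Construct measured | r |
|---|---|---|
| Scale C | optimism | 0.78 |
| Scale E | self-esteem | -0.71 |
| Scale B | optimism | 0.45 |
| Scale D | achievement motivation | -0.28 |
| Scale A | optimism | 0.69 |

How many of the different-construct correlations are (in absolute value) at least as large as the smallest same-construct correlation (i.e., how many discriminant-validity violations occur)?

Convergent (same construct = optimism): Scale C, Scale B, Scale A.
Smallest convergent = 0.45. Discriminant |r|: 0.71, 0.28; count ≥ 0.45 → 1.

1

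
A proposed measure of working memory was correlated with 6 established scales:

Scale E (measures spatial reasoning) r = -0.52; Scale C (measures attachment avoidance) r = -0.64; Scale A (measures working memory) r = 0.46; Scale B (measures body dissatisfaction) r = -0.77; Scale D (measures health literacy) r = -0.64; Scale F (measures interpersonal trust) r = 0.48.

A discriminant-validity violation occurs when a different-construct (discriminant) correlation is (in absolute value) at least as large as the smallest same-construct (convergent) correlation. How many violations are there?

5

Convergent (same construct = working memory): Scale A.
Smallest convergent = 0.46. Discriminant |r|: 0.52, 0.64, 0.77, 0.64, 0.48; count ≥ 0.46 → 5.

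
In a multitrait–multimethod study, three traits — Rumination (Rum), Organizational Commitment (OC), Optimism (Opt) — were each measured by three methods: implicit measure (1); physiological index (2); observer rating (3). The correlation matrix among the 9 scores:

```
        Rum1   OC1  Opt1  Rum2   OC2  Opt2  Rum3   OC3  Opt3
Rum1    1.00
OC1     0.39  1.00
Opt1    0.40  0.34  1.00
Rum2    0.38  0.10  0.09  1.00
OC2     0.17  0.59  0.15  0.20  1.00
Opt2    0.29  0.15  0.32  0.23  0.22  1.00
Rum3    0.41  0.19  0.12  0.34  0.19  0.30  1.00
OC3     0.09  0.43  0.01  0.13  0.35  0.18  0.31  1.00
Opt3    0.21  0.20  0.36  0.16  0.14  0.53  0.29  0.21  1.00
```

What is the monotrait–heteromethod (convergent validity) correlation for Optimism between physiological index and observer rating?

0.53

Same trait (Opt), different methods: r(Opt2, Opt3) = 0.53.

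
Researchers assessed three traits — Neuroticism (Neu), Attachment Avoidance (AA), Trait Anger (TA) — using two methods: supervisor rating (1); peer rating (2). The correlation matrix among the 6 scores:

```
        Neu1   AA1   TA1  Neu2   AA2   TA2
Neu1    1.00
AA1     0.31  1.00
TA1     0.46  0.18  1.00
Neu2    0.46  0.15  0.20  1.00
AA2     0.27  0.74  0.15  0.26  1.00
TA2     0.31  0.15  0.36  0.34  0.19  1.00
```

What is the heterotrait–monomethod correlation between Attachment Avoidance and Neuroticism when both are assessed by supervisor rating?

0.31

Different traits, same method: r(AA1, Neu1) = 0.31.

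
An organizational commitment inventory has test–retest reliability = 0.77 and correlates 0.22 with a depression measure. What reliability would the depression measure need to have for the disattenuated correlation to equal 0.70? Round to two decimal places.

0.13

r_true = r_obs / √(r_xx · r_yy) ⇒ 0.70 = 0.22 / √(0.77 · r_yy).
√(0.77 · r_yy) = 0.22 / 0.70 = 0.3143; 0.77 · r_yy = 0.0988; r_yy = 0.0988 / 0.77 ≈ 0.13.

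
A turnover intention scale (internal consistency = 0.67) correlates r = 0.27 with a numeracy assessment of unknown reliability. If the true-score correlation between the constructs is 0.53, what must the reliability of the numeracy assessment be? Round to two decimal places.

0.39

r_true = r_obs / √(r_xx · r_yy) ⇒ 0.53 = 0.27 / √(0.67 · r_yy).
√(0.67 · r_yy) = 0.27 / 0.53 = 0.5094; 0.67 · r_yy = 0.2595; r_yy = 0.2595 / 0.67 ≈ 0.39.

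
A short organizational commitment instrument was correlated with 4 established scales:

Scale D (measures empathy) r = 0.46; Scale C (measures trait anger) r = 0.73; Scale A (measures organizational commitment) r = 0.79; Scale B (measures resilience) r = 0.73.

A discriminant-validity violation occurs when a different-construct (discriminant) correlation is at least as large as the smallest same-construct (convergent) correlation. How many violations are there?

0

Convergent (same construct = organizational commitment): Scale A.
Smallest convergent = 0.79. Discriminant values: 0.46, 0.73, 0.73; count ≥ 0.79 → 0.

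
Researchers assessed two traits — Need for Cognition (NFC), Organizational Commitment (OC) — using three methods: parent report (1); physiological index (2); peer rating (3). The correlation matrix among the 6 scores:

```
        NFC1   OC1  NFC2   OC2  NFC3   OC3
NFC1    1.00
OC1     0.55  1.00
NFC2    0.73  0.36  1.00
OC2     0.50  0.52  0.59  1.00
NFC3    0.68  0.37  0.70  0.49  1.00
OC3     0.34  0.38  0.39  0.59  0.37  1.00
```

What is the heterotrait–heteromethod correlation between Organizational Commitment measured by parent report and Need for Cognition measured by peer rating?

0.37

Different traits and methods: r(OC1, NFC3) = 0.37.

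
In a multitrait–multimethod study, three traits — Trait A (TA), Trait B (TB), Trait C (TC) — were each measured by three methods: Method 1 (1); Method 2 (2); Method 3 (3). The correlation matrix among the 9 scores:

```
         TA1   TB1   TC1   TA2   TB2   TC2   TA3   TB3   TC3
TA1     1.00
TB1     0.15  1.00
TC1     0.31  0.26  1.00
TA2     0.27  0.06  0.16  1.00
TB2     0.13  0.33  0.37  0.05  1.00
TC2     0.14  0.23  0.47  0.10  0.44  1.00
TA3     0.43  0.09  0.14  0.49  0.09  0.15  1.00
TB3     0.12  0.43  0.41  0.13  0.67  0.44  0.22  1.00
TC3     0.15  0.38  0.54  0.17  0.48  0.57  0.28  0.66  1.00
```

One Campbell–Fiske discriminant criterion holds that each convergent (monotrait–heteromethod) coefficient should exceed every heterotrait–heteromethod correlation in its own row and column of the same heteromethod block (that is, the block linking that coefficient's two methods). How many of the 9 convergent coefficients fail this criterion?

Convergent coefficients and their comparison sets:
TA (methods 1·2): 0.27 vs {0.13, 0.06, 0.14, 0.16} → pass.
TA (methods 1·3): 0.43 vs {0.12, 0.09, 0.15, 0.14} → pass.
TA (methods 2·3): 0.49 vs {0.13, 0.09, 0.17, 0.15} → pass.
TB (methods 1·2): 0.33 vs {0.06, 0.13, 0.23, 0.37} → fail.
TB (methods 1·3): 0.43 vs {0.09, 0.12, 0.38, 0.41} → pass.
TB (methods 2·3): 0.67 vs {0.09, 0.13, 0.48, 0.44} → pass.
TC (methods 1·2): 0.47 vs {0.16, 0.14, 0.37, 0.23} → pass.
TC (methods 1·3): 0.54 vs {0.14, 0.15, 0.41, 0.38} → pass.
TC (methods 2·3): 0.57 vs {0.15, 0.17, 0.44, 0.48} → pass.
1 of 9 fail.

1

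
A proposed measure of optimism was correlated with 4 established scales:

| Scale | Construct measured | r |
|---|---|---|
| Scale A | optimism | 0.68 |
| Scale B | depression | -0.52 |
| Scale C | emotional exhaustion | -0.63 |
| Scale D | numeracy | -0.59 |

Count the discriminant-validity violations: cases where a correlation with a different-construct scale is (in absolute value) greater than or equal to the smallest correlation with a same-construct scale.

Convergent (same construct = optimism): Scale A.
Smallest convergent = 0.68. Discriminant |r|: 0.52, 0.63, 0.59; count ≥ 0.68 → 0.

0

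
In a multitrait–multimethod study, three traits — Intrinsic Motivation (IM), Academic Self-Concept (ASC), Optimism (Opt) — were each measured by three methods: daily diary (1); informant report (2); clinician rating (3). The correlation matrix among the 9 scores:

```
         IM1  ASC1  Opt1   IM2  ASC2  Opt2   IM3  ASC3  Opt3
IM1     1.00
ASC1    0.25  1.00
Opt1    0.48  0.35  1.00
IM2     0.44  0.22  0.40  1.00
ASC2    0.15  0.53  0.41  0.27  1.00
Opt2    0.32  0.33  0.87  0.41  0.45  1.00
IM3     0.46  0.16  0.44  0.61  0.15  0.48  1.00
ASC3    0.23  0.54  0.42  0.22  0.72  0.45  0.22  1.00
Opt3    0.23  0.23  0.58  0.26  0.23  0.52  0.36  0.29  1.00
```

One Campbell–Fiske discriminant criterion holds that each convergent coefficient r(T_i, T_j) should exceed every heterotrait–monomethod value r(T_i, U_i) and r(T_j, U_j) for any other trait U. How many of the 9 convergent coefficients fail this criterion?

Each convergent coefficient versus the relevant comparison correlations:
IM (methods 1·2): 0.44 vs {0.25, 0.27, 0.48, 0.41} → fail.
IM (methods 1·3): 0.46 vs {0.25, 0.22, 0.48, 0.36} → fail.
IM (methods 2·3): 0.61 vs {0.27, 0.22, 0.41, 0.36} → pass.
ASC (methods 1·2): 0.53 vs {0.25, 0.27, 0.35, 0.45} → pass.
ASC (methods 1·3): 0.54 vs {0.25, 0.22, 0.35, 0.29} → pass.
ASC (methods 2·3): 0.72 vs {0.27, 0.22, 0.45, 0.29} → pass.
Opt (methods 1·2): 0.87 vs {0.48, 0.41, 0.35, 0.45} → pass.
Opt (methods 1·3): 0.58 vs {0.48, 0.36, 0.35, 0.29} → pass.
Opt (methods 2·3): 0.52 vs {0.41, 0.36, 0.45, 0.29} → pass.
2 of 9 fail.

2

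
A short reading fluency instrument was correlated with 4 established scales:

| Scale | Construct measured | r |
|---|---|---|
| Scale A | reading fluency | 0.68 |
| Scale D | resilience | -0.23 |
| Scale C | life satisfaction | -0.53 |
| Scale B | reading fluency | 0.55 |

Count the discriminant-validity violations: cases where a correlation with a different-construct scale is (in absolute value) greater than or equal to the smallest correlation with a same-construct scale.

Convergent (same construct = reading fluency): Scale A, Scale B.
Smallest convergent = 0.55. Discriminant |r|: 0.23, 0.53; count ≥ 0.55 → 0.

0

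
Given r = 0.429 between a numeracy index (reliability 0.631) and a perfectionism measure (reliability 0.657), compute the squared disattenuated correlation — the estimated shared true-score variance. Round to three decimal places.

0.444

Disattenuated r = 0.429 / √(0.631 × 0.657) = 0.429 / 0.6439 = 0.6663.
Shared true-score variance = 0.6663² = 0.4440 ≈ 0.444.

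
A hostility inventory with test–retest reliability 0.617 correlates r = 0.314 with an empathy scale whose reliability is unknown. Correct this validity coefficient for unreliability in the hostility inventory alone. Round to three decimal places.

0.400

Single correction: r_c = r_obs / √r_xx = 0.314 / √0.617 = 0.314 / 0.7855 ≈ 0.400.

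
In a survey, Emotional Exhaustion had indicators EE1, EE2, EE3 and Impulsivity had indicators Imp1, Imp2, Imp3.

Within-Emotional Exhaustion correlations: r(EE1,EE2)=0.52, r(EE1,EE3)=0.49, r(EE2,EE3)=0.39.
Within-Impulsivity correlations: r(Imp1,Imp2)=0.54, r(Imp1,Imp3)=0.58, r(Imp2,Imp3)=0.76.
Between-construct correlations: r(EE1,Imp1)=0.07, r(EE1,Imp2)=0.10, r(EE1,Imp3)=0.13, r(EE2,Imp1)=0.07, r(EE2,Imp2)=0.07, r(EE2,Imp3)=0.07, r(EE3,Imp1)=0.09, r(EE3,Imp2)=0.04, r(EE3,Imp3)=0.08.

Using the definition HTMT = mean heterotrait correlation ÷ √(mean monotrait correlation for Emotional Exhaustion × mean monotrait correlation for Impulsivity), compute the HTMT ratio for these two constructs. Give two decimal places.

0.15

Mean between = 0.72/9 = 0.0800.
Mean within-EE = 1.40/3 = 0.4667; mean within-Imp = 1.88/3 = 0.6267.
Geometric mean = √(0.4667 × 0.6267) = 0.5408.
HTMT = 0.0800 / 0.5408 = 0.15.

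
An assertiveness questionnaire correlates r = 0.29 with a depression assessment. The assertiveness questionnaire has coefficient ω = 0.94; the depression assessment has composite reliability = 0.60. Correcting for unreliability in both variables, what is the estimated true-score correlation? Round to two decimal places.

r_true = r_obs / √(r_xx · r_yy) = 0.29 / √(0.94 × 0.60) = 0.29 / √0.5640 = 0.29 / 0.7510 ≈ 0.39.

0.39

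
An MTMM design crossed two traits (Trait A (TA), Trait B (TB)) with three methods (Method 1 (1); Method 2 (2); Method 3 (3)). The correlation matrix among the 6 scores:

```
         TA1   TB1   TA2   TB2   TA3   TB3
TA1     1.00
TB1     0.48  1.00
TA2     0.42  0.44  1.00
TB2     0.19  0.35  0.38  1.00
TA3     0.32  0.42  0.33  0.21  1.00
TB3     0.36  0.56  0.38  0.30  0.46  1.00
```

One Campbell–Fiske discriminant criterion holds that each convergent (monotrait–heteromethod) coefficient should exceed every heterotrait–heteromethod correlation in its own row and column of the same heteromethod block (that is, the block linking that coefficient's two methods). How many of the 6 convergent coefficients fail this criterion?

Checking each validity diagonal entry against its comparison values:
TA (methods 1·2): 0.42 vs {0.19, 0.44} → fail.
TA (methods 1·3): 0.32 vs {0.36, 0.42} → fail.
TA (methods 2·3): 0.33 vs {0.38, 0.21} → fail.
TB (methods 1·2): 0.35 vs {0.44, 0.19} → fail.
TB (methods 1·3): 0.56 vs {0.42, 0.36} → pass.
TB (methods 2·3): 0.30 vs {0.21, 0.38} → fail.
5 of 6 fail.

5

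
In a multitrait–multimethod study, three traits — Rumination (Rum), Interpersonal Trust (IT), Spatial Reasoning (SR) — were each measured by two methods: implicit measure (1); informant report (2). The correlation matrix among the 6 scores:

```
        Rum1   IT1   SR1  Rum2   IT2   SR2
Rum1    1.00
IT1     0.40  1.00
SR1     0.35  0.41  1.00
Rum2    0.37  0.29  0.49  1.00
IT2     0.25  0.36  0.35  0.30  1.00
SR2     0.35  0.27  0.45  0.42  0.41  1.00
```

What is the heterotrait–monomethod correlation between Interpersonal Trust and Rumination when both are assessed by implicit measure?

Different traits, same method: r(IT1, Rum1) = 0.40.

0.40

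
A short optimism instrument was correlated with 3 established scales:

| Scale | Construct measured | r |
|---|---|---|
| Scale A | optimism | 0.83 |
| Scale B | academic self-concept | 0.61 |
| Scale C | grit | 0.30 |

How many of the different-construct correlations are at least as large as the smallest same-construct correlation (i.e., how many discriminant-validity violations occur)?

Convergent (same construct = optimism): Scale A.
Smallest convergent = 0.83. Discriminant values: 0.61, 0.30; count ≥ 0.83 → 0.

0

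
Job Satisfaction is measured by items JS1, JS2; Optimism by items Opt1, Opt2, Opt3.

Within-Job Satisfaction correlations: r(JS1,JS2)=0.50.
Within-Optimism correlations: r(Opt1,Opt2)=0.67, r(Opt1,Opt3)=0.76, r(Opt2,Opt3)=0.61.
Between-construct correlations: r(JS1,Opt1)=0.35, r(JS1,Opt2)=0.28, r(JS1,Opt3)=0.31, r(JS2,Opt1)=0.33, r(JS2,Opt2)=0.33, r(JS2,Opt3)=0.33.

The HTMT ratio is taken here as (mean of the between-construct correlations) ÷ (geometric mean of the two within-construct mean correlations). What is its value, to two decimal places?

Mean between = 1.93/6 = 0.3217.
Mean within-JS = 0.50/1 = 0.5000; mean within-Opt = 2.04/3 = 0.6800.
Geometric mean = √(0.5000 × 0.6800) = 0.5831.
HTMT = 0.3217 / 0.5831 = 0.55.

0.55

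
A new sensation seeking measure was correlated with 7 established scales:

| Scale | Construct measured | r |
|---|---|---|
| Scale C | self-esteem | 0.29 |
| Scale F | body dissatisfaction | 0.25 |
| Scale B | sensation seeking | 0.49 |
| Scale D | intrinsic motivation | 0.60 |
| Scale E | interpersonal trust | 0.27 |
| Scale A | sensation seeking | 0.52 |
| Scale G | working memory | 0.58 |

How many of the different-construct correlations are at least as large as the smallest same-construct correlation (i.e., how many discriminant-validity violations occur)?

Convergent (same construct = sensation seeking): Scale B, Scale A.
Smallest convergent = 0.49. Discriminant values: 0.29, 0.25, 0.60, 0.27, 0.58; count ≥ 0.49 → 2.

2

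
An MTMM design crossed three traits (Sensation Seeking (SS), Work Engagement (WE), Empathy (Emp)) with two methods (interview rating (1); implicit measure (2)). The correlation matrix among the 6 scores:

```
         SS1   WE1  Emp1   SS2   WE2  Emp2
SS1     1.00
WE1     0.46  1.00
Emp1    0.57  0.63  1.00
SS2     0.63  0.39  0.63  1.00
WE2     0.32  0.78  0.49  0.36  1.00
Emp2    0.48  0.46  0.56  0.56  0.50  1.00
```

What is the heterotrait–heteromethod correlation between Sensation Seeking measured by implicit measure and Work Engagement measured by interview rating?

Different traits and methods: r(SS2, WE1) = 0.39.

0.39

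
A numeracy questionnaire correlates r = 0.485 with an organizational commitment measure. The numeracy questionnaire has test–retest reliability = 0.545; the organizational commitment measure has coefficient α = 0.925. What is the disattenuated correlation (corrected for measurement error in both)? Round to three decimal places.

0.683

r_true = r_obs / √(r_xx · r_yy) = 0.485 / √(0.545 × 0.925) = 0.485 / √0.504125 = 0.485 / 0.7100 ≈ 0.683.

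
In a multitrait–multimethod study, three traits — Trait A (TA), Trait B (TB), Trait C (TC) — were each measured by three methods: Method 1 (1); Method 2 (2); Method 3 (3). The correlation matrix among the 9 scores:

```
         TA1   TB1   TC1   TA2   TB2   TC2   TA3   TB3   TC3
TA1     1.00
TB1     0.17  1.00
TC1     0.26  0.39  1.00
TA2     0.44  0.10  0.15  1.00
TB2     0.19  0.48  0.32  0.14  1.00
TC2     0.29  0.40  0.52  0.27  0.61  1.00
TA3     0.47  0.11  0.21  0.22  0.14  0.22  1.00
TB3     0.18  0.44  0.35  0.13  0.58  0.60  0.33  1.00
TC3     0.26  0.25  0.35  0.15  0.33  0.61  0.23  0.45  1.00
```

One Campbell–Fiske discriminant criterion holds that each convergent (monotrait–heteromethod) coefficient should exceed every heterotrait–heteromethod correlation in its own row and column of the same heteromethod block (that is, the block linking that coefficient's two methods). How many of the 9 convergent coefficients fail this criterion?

Checking each validity diagonal entry against its comparison values:
TA (methods 1·2): 0.44 vs {0.19, 0.10, 0.29, 0.15} → pass.
TA (methods 1·3): 0.47 vs {0.18, 0.11, 0.26, 0.21} → pass.
TA (methods 2·3): 0.22 vs {0.13, 0.14, 0.15, 0.22} → fail.
TB (methods 1·2): 0.48 vs {0.10, 0.19, 0.40, 0.32} → pass.
TB (methods 1·3): 0.44 vs {0.11, 0.18, 0.25, 0.35} → pass.
TB (methods 2·3): 0.58 vs {0.14, 0.13, 0.33, 0.60} → fail.
TC (methods 1·2): 0.52 vs {0.15, 0.29, 0.32, 0.40} → pass.
TC (methods 1·3): 0.35 vs {0.21, 0.26, 0.35, 0.25} → fail.
TC (methods 2·3): 0.61 vs {0.22, 0.15, 0.60, 0.33} → pass.
3 of 9 fail.

3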